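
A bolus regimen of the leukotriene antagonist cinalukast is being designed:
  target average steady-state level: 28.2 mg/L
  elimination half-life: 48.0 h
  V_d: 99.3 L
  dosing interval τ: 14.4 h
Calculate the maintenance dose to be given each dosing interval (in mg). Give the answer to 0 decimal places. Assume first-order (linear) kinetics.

k = ln2 / t½ = 0.693147 / 48.0 = 0.01444 h⁻¹
CL = k × Vd = 0.01444 × 99.3 = 1.434 L/h
At steady state, Dose/τ = Css × CL.
Dose = Css × CL × τ = 28.2 × 1.434 × 14.4 = 582.3 mg

582 mg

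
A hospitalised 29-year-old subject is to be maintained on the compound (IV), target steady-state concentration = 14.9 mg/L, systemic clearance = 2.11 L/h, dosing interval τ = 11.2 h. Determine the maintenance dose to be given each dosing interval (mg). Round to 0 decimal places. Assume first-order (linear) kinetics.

352 mg

At steady state, Dose/τ = Css × CL.
Dose = Css × CL × τ = 14.9 × 2.110 × 11.2 = 352.1 mg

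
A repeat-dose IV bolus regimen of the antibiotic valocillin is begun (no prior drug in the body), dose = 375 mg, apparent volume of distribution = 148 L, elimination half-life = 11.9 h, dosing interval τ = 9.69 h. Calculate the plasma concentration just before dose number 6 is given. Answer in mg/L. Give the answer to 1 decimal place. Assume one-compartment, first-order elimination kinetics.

3.1 mg/L

C₀ per dose = Dose / Vd = 375 / 148 = 2.534 mg/L
k = ln2 / t½ = 0.693147 / 11.9 = 0.05825 h⁻¹
Fraction remaining after one interval: r = e^(−kτ) = e^(−0.05825 × 9.69) = 0.5687
Before dose 6, 5 doses have been given (aged 1τ, 2τ, 3τ, 4τ, 5τ).
C_trough = C₀ × (r + r² + … + r^5) = C₀ × r(1−r^5)/(1−r)
        = 2.534 × 0.5687 × (1 − 0.05949) / (1 − 0.5687) = 3.142 mg/L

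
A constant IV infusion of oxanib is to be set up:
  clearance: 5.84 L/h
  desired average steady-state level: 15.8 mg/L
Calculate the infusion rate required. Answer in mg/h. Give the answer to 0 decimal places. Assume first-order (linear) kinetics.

92 mg/h

At steady state, infusion rate R₀ = Css × CL = 15.8 × 5.840 = 92.27 mg/h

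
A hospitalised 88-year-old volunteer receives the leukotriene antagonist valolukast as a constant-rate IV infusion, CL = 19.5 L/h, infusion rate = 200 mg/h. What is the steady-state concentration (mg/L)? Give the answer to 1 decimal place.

At steady state Css = R₀ / CL = 200 / 19.50 = 10.26 mg/L

10.3 mg/L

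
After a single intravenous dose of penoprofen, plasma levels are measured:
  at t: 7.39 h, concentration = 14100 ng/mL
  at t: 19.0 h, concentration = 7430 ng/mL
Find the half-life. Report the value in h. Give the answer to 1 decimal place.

12.6 h

k = ln(C₁/C₂) / (t₂ − t₁) = ln(14100/7430) / (19.0 − 7.39)
  = 0.6406 / 11.61 = 0.05518 h⁻¹
t½ = ln2 / k = 0.693147 / 0.05518 = 12.56 h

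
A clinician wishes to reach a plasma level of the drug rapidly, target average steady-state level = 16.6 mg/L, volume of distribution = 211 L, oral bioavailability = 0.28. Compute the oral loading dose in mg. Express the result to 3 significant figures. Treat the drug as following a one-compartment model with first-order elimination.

12500 mg

LD = Css × Vd / F = 16.6 × 211 / 0.28 = 12510 mg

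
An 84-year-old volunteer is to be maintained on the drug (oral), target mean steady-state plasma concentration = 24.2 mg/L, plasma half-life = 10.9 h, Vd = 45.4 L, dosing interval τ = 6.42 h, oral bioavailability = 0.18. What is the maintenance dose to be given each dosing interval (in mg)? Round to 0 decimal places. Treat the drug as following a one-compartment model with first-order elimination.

2492 mg

k = ln2 / t½ = 0.693147 / 10.9 = 0.06359 h⁻¹
CL = k × Vd = 0.06359 × 45.4 = 2.887 L/h
At steady state, F × (Dose/τ) = Css × CL.
Dose = Css × CL × τ / F = 24.2 × 2.887 × 6.42 / 0.18 = 2492 mg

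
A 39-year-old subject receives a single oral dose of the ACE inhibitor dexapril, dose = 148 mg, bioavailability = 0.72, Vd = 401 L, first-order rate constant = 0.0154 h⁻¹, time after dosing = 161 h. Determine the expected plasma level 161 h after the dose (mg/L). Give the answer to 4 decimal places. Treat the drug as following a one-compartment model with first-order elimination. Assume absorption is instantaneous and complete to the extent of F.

0.0223 mg/L

Amount reaching circulation = F × Dose = 0.72 × 148.0 = 106.6 mg
C₀ = F·Dose / Vd = 106.6 / 401 = 0.2658 mg/L
C = C₀ · e^(−k·t) = 0.2658 × e^(−0.01540 × 161)
  = 0.2658 × 0.08379 = 0.02227 mg/L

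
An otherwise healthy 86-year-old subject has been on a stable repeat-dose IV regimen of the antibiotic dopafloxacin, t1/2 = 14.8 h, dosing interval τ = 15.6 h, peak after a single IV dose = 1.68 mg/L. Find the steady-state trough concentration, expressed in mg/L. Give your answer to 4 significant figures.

1.561 mg/L

k = ln2 / t½ = 0.693147 / 14.8 = 0.04683 h⁻¹
e^(−kτ) = e^(−0.04683 × 15.6) = 0.4816
Accumulation ratio R = 1 / (1 − e^(−kτ)) = 1 / (1 − 0.4816) = 1.929
Steady-state trough = C₀ × R × e^(−kτ) = 1.68 × 1.929 × 0.4816 = 1.561 mg/L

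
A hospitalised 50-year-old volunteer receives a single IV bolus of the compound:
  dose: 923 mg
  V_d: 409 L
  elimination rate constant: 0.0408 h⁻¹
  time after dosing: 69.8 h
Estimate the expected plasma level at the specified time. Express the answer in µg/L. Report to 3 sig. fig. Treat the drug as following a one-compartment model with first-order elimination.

131 µg/L

C₀ = Dose / Vd = 923.0 / 409 = 2.257 mg/L
C = C₀ · e^(−k·t) = 2.257 × e^(−0.04080 × 69.8)
  = 2.257 × 0.05797 = 0.1308 mg/L
Convert: 0.1308 mg/L × 1000 = 130.8 µg/L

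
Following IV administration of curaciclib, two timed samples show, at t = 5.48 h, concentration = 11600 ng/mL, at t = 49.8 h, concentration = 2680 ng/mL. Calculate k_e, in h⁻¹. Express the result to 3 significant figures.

k = ln(C₁/C₂) / (t₂ − t₁) = ln(11600/2680) / (49.8 − 5.48)
  = 1.465 / 44.32 = 0.03306 h⁻¹

0.0331 h⁻¹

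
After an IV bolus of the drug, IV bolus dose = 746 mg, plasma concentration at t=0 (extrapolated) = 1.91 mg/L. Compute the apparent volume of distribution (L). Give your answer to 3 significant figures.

391 L

Vd = Dose / C₀ = 746.0 / 1.91 = 390.6 L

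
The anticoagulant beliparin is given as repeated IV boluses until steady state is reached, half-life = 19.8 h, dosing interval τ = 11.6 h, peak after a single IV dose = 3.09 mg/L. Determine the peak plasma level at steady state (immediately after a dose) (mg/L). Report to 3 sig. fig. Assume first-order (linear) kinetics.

k = ln2 / t½ = 0.693147 / 19.8 = 0.03501 h⁻¹
e^(−kτ) = e^(−0.03501 × 11.6) = 0.6662
Accumulation ratio R = 1 / (1 − e^(−kτ)) = 1 / (1 − 0.6662) = 2.996
Steady-state peak = C₀ × R = 3.09 × 2.996 = 9.258 mg/L

9.26 mg/L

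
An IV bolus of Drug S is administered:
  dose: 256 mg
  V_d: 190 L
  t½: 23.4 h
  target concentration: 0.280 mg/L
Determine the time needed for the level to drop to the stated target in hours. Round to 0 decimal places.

C₀ = Dose / Vd = 256.0 / 190 = 1.347 mg/L
k = ln2 / t½ = 0.693147 / 23.4 = 0.02962 h⁻¹
t = ln(C₀ / C) / k = ln(1.347 / 0.280) / 0.02962
  = ln(4.811) / 0.02962 = 1.571 / 0.02962 = 53.04 h

53 h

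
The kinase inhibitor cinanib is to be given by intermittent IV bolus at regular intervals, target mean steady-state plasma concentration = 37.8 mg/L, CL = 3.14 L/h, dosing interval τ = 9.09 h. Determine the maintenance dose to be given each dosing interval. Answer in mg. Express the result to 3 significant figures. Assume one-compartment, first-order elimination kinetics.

1080 mg

At steady state, Dose/τ = Css × CL.
Dose = Css × CL × τ = 37.8 × 3.140 × 9.09 = 1079 mg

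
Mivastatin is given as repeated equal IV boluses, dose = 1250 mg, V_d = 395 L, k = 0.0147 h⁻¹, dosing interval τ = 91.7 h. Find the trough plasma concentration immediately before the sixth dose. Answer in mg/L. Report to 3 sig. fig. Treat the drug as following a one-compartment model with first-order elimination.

1.11 mg/L

C₀ per dose = Dose / Vd = 1250 / 395 = 3.165 mg/L
Fraction remaining after one interval: r = e^(−kτ) = e^(−0.01470 × 91.7) = 0.2598
Before dose 6, 5 doses have been given (aged 1τ, 2τ, 3τ, 4τ, 5τ).
C_trough = C₀ × (r + r² + … + r^5) = C₀ × r(1−r^5)/(1−r)
        = 3.165 × 0.2598 × (1 − 0.001184) / (1 − 0.2598) = 1.110 mg/L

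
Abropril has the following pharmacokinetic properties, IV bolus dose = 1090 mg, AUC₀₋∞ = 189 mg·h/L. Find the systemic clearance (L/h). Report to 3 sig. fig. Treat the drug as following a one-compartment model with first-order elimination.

CL = Dose / AUC = 1090 / 189 = 5.767 L/h

5.77 L/h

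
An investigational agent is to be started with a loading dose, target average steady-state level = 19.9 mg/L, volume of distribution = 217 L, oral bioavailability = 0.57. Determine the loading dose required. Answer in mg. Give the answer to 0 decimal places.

LD = Css × Vd / F = 19.9 × 217 / 0.57 = 7576 mg

7576 mg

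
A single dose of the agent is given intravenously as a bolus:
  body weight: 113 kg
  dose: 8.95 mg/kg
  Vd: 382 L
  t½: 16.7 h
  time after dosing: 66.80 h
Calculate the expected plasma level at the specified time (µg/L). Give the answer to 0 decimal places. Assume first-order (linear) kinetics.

165 µg/L

Total dose = 8.95 × 113 = 1011 mg
C₀ = Dose / Vd = 1011 / 382 = 2.647 mg/L
k = ln2 / t½ = 0.693147 / 16.7 = 0.04151 h⁻¹
t / t½ = 66.80 / 16.7 = 4 half-lives
C = C₀ × (1/2)^4 = 2.647 × 0.06250 = 0.1654 mg/L
Convert: 0.1654 mg/L × 1000 = 165.4 µg/L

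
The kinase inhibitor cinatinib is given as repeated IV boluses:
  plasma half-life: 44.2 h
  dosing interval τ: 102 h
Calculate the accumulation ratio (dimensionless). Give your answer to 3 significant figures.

1.25

k = ln2 / t½ = 0.693147 / 44.2 = 0.01568 h⁻¹
e^(−kτ) = e^(−0.01568 × 102) = 0.2020
Accumulation ratio R = 1 / (1 − e^(−kτ)) = 1 / (1 − 0.2020) = 1.253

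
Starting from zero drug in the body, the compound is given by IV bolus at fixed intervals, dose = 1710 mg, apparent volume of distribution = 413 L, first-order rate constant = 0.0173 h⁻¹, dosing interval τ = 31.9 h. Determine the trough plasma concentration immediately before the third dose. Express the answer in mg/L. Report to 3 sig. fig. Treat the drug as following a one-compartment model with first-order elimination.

C₀ per dose = Dose / Vd = 1710 / 413 = 4.140 mg/L
Fraction remaining after one interval: r = e^(−kτ) = e^(−0.01730 × 31.9) = 0.5759
Before dose 3, 2 doses have been given (aged 1τ, 2τ).
C_trough = C₀ × (r + r²) = 4.140 × (0.5759 + 0.3317) = 3.757 mg/L

3.76 mg/L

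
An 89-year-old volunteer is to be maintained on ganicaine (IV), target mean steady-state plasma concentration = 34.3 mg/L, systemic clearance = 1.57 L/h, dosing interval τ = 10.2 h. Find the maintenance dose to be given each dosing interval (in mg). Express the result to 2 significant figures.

550 mg

At steady state, Dose/τ = Css × CL.
Dose = Css × CL × τ = 34.3 × 1.570 × 10.2 = 549.3 mg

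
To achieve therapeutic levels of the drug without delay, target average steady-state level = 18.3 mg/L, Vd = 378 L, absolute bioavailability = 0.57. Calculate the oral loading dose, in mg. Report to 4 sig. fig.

12140 mg

LD = Css × Vd / F = 18.3 × 378 / 0.57 = 12140 mg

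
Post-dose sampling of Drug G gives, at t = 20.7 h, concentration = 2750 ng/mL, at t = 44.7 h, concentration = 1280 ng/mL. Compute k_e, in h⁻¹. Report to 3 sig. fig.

0.0319 h⁻¹

k = ln(C₁/C₂) / (t₂ − t₁) = ln(2750/1280) / (44.7 − 20.7)
  = 0.7647 / 24.00 = 0.03186 h⁻¹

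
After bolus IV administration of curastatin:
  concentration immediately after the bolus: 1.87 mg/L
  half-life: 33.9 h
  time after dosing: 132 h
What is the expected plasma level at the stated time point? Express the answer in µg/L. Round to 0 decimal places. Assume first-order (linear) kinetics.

126 µg/L

k = ln2 / t½ = 0.693147 / 33.9 = 0.02045 h⁻¹
C = C₀ · e^(−k·t) = 1.870 × e^(−0.02045 × 132)
  = 1.870 × 0.06725 = 0.1258 mg/L
Convert: 0.1258 mg/L × 1000 = 125.8 µg/L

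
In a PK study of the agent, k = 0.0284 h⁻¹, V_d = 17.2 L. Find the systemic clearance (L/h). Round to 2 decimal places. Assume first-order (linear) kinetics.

0.49 L/h

CL = k × Vd = 0.0284 × 17.2 = 0.4885 L/h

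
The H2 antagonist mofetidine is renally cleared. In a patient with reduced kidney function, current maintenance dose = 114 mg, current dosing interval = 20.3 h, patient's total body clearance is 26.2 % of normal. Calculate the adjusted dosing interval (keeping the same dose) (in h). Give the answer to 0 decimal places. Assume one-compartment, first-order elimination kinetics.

77 h

To keep the same average steady-state level, dosing rate must scale with clearance.
CL ratio = 26.2 / 100 = 0.2620
New interval (same dose) = 20.3 / 0.2620 = 77.48 h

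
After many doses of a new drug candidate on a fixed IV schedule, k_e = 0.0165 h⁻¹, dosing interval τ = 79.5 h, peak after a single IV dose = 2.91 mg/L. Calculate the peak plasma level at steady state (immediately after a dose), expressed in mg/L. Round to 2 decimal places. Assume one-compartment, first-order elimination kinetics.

3.98 mg/L

e^(−kτ) = e^(−0.01650 × 79.5) = 0.2693
Accumulation ratio R = 1 / (1 − e^(−kτ)) = 1 / (1 − 0.2693) = 1.369
Steady-state peak = C₀ × R = 2.91 × 1.369 = 3.984 mg/L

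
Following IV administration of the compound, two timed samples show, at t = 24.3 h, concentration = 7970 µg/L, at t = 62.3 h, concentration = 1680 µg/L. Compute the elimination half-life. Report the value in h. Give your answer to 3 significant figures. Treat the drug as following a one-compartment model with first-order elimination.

16.9 h

k = ln(C₁/C₂) / (t₂ − t₁) = ln(7970/1680) / (62.3 − 24.3)
  = 1.557 / 38.00 = 0.04097 h⁻¹
t½ = ln2 / k = 0.693147 / 0.04097 = 16.92 h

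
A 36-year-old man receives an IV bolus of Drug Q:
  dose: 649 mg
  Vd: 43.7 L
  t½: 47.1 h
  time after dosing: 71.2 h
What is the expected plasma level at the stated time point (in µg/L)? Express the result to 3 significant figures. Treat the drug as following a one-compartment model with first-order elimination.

5210 µg/L

C₀ = Dose / Vd = 649.0 / 43.7 = 14.85 mg/L
k = ln2 / t½ = 0.693147 / 47.1 = 0.01472 h⁻¹
C = C₀ · e^(−k·t) = 14.85 × e^(−0.01472 × 71.2)
  = 14.85 × 0.3506 = 5.206 mg/L
Convert: 5.206 mg/L × 1000 = 5206 µg/L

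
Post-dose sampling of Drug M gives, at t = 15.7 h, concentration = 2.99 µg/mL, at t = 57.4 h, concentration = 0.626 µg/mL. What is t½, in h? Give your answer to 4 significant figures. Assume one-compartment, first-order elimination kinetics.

k = ln(C₁/C₂) / (t₂ − t₁) = ln(2.99/0.626) / (57.4 − 15.7)
  = 1.564 / 41.70 = 0.03751 h⁻¹
t½ = ln2 / k = 0.693147 / 0.03751 = 18.48 h

18.48 h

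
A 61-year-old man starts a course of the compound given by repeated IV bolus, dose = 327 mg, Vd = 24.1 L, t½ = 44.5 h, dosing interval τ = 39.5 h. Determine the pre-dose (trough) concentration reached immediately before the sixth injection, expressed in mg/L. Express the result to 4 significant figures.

C₀ per dose = Dose / Vd = 327 / 24.1 = 13.57 mg/L
k = ln2 / t½ = 0.693147 / 44.5 = 0.01558 h⁻¹
Fraction remaining after one interval: r = e^(−kτ) = e^(−0.01558 × 39.5) = 0.5404
Before dose 6, 5 doses have been given (aged 1τ, 2τ, 3τ, 4τ, 5τ).
C_trough = C₀ × (r + r² + … + r^5) = C₀ × r(1−r^5)/(1−r)
        = 13.57 × 0.5404 × (1 − 0.04609) / (1 − 0.5404) = 15.22 mg/L

15.22 mg/L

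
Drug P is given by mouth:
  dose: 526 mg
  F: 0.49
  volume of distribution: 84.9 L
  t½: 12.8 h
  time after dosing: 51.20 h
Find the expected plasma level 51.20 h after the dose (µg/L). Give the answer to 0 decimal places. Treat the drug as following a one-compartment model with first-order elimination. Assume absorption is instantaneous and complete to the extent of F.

190 µg/L

Amount reaching circulation = F × Dose = 0.49 × 526.0 = 257.7 mg
C₀ = F·Dose / Vd = 257.7 / 84.9 = 3.035 mg/L
k = ln2 / t½ = 0.693147 / 12.8 = 0.05415 h⁻¹
t / t½ = 51.20 / 12.8 = 4 half-lives
C = C₀ × (1/2)^4 = 3.035 × 0.06250 = 0.1897 mg/L
Convert: 0.1897 mg/L × 1000 = 189.7 µg/L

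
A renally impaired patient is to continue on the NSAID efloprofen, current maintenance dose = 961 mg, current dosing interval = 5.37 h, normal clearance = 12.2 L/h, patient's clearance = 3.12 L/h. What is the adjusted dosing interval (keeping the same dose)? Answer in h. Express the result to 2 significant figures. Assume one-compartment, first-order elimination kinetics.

21 h

To keep the same average steady-state level, dosing rate must scale with clearance.
CL ratio = 3.12 / 12.2 = 0.2557
New interval (same dose) = 5.37 / 0.2557 = 21.00 h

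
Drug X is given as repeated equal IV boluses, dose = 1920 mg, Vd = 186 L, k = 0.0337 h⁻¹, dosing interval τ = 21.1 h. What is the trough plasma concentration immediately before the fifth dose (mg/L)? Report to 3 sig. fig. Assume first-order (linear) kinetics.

9.38 mg/L

C₀ per dose = Dose / Vd = 1920 / 186 = 10.32 mg/L
Fraction remaining after one interval: r = e^(−kτ) = e^(−0.03370 × 21.1) = 0.4911
Before dose 5, 4 doses have been given (aged 1τ, 2τ, 3τ, 4τ).
C_trough = C₀ × (r + r² + … + r^4) = C₀ × r(1−r^4)/(1−r)
        = 10.32 × 0.4911 × (1 − 0.05817) / (1 − 0.4911) = 9.380 mg/L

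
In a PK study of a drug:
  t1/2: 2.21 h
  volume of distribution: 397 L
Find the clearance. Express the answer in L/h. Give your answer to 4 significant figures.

k = ln2 / t½ = 0.693147 / 2.21 = 0.3136 h⁻¹
CL = k × Vd = 0.3136 × 397 = 124.5 L/h

124.5 L/h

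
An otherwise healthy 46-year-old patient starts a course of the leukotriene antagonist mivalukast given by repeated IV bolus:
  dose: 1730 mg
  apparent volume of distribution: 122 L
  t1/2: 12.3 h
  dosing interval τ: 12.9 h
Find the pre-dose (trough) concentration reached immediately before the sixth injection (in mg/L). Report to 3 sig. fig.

C₀ per dose = Dose / Vd = 1730 / 122 = 14.18 mg/L
k = ln2 / t½ = 0.693147 / 12.3 = 0.05635 h⁻¹
Fraction remaining after one interval: r = e^(−kτ) = e^(−0.05635 × 12.9) = 0.4834
Before dose 6, 5 doses have been given (aged 1τ, 2τ, 3τ, 4τ, 5τ).
C_trough = C₀ × (r + r² + … + r^5) = C₀ × r(1−r^5)/(1−r)
        = 14.18 × 0.4834 × (1 − 0.02640) / (1 − 0.4834) = 12.92 mg/L

12.9 mg/L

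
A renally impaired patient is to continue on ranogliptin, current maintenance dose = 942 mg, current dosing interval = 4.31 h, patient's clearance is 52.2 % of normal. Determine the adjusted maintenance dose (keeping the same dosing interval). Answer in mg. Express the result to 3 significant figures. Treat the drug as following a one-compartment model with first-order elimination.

492 mg

To keep the same average steady-state level, dosing rate must scale with clearance.
CL ratio = 52.2 / 100 = 0.5220
New dose (same interval) = 942 × 0.5220 = 491.7 mg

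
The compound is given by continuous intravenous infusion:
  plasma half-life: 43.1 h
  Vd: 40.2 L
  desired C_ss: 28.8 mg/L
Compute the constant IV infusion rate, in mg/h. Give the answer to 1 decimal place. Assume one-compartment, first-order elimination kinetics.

18.6 mg/h

k = ln2 / t½ = 0.693147 / 43.1 = 0.01608 h⁻¹
CL = k × Vd = 0.01608 × 40.2 = 0.6464 L/h
At steady state, infusion rate R₀ = Css × CL = 28.8 × 0.6464 = 18.62 mg/h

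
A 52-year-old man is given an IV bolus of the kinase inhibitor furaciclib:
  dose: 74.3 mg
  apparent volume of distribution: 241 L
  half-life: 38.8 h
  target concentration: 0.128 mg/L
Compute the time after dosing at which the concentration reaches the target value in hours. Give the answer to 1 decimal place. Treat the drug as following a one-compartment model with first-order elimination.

49.2 h

C₀ = Dose / Vd = 74.30 / 241 = 0.3083 mg/L
k = ln2 / t½ = 0.693147 / 38.8 = 0.01786 h⁻¹
t = ln(C₀ / C) / k = ln(0.3083 / 0.128) / 0.01786
  = ln(2.409) / 0.01786 = 0.8792 / 0.01786 = 49.23 h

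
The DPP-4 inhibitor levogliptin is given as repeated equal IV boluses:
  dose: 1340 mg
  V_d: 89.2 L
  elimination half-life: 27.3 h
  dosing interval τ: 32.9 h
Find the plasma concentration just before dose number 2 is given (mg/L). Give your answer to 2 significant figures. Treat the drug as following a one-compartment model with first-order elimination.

6.5 mg/L

C₀ per dose = Dose / Vd = 1340 / 89.2 = 15.02 mg/L
k = ln2 / t½ = 0.693147 / 27.3 = 0.02539 h⁻¹
Fraction remaining after one interval: r = e^(−kτ) = e^(−0.02539 × 32.9) = 0.4337
Before dose 2, 1 dose has been given (aged 1τ).
C_trough = C₀ × r = 15.02 × 0.4337 = 6.514 mg/L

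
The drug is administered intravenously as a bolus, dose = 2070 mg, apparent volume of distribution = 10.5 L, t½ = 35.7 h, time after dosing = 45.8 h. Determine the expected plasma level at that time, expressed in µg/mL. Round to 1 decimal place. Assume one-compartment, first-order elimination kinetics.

81.0 µg/mL

C₀ = Dose / Vd = 2070 / 10.5 = 197.1 mg/L
k = ln2 / t½ = 0.693147 / 35.7 = 0.01942 h⁻¹
C = C₀ · e^(−k·t) = 197.1 × e^(−0.01942 × 45.8)
  = 197.1 × 0.4109 = 80.99 mg/L
(80.99 mg/L = 80.99 µg/mL)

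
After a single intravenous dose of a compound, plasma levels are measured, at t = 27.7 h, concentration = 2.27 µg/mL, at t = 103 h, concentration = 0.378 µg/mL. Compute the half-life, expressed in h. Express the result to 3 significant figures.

29.1 h

k = ln(C₁/C₂) / (t₂ − t₁) = ln(2.27/0.378) / (103 − 27.7)
  = 1.793 / 75.30 = 0.02381 h⁻¹
t½ = ln2 / k = 0.693147 / 0.02381 = 29.11 h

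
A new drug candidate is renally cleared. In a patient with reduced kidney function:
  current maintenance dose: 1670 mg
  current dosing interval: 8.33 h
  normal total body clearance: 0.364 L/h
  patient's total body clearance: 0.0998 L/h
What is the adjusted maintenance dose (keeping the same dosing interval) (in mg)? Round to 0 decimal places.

458 mg

To keep the same average steady-state level, dosing rate must scale with clearance.
CL ratio = 0.0998 / 0.364 = 0.2742
New dose (same interval) = 1670 × 0.2742 = 457.9 mg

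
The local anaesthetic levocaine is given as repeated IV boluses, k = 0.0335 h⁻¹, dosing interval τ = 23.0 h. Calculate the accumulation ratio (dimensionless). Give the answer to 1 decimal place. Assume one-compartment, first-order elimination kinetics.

e^(−kτ) = e^(−0.03350 × 23.0) = 0.4628
Accumulation ratio R = 1 / (1 − e^(−kτ)) = 1 / (1 − 0.4628) = 1.862

1.9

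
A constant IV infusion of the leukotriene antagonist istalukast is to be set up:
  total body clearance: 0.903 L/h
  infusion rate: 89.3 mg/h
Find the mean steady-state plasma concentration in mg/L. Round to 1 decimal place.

98.9 mg/L

At steady state Css = R₀ / CL = 89.3 / 0.9030 = 98.89 mg/L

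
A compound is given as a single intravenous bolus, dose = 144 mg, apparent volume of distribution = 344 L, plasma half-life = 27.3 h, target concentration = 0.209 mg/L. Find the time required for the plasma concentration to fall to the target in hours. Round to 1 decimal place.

C₀ = Dose / Vd = 144.0 / 344 = 0.4186 mg/L
k = ln2 / t½ = 0.693147 / 27.3 = 0.02539 h⁻¹
t = ln(C₀ / C) / k = ln(0.4186 / 0.209) / 0.02539
  = ln(2.003) / 0.02539 = 0.6946 / 0.02539 = 27.36 h

27.4 h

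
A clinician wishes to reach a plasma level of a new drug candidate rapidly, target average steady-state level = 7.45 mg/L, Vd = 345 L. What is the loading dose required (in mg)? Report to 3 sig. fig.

LD = Css × Vd = 7.45 × 345 = 2570 mg

2570 mg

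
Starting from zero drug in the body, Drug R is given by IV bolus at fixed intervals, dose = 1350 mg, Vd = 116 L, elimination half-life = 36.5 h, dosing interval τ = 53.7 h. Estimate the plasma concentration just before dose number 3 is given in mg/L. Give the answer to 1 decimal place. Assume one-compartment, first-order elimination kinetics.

5.7 mg/L

C₀ per dose = Dose / Vd = 1350 / 116 = 11.64 mg/L
k = ln2 / t½ = 0.693147 / 36.5 = 0.01899 h⁻¹
Fraction remaining after one interval: r = e^(−kτ) = e^(−0.01899 × 53.7) = 0.3607
Before dose 3, 2 doses have been given (aged 1τ, 2τ).
C_trough = C₀ × (r + r²) = 11.64 × (0.3607 + 0.1301) = 5.713 mg/L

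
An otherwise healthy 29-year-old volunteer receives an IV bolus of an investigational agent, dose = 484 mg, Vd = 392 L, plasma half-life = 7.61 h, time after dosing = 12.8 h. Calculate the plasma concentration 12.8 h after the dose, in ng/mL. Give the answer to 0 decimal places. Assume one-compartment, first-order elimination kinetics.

C₀ = Dose / Vd = 484.0 / 392 = 1.235 mg/L
k = ln2 / t½ = 0.693147 / 7.61 = 0.09108 h⁻¹
C = C₀ · e^(−k·t) = 1.235 × e^(−0.09108 × 12.8)
  = 1.235 × 0.3117 = 0.3849 mg/L
Convert: 0.3849 mg/L × 1000 = 384.9 ng/mL

385 ng/mL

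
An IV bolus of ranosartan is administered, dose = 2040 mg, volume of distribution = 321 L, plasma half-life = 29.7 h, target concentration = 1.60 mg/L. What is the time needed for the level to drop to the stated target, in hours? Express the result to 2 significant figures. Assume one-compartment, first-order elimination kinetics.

C₀ = Dose / Vd = 2040 / 321 = 6.355 mg/L
k = ln2 / t½ = 0.693147 / 29.7 = 0.02334 h⁻¹
t = ln(C₀ / C) / k = ln(6.355 / 1.60) / 0.02334
  = ln(3.972) / 0.02334 = 1.379 / 0.02334 = 59.08 h

59 h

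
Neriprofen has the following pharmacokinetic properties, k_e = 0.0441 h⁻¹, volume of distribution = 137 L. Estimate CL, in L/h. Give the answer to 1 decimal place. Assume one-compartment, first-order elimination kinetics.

6.0 L/h

CL = k × Vd = 0.0441 × 137 = 6.042 L/h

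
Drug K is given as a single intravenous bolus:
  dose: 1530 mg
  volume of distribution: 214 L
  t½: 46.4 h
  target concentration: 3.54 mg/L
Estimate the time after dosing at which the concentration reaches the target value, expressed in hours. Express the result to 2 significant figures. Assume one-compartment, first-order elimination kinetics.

47 h

C₀ = Dose / Vd = 1530 / 214 = 7.150 mg/L
k = ln2 / t½ = 0.693147 / 46.4 = 0.01494 h⁻¹
t = ln(C₀ / C) / k = ln(7.150 / 3.54) / 0.01494
  = ln(2.020) / 0.01494 = 0.7031 / 0.01494 = 47.06 h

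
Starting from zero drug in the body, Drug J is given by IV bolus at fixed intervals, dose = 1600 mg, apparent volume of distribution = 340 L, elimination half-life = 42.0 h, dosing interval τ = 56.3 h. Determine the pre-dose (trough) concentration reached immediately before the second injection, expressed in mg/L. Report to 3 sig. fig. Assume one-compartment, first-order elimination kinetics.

1.86 mg/L

C₀ per dose = Dose / Vd = 1600 / 340 = 4.706 mg/L
k = ln2 / t½ = 0.693147 / 42.0 = 0.01650 h⁻¹
Fraction remaining after one interval: r = e^(−kτ) = e^(−0.01650 × 56.3) = 0.3950
Before dose 2, 1 dose has been given (aged 1τ).
C_trough = C₀ × r = 4.706 × 0.3950 = 1.859 mg/L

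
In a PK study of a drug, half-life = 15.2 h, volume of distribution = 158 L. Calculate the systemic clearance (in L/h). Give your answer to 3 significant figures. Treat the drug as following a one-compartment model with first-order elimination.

7.21 L/h

k = ln2 / t½ = 0.693147 / 15.2 = 0.04560 h⁻¹
CL = k × Vd = 0.04560 × 158 = 7.205 L/h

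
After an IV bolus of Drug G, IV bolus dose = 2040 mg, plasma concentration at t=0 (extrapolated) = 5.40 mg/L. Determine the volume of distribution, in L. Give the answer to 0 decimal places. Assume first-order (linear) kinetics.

378 L

Vd = Dose / C₀ = 2040 / 5.40 = 377.8 L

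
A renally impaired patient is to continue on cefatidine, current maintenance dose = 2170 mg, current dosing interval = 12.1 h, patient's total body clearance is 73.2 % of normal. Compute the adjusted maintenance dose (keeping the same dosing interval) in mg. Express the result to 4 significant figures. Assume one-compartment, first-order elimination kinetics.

To keep the same average steady-state level, dosing rate must scale with clearance.
CL ratio = 73.2 / 100 = 0.7320
New dose (same interval) = 2170 × 0.7320 = 1588 mg

1588 mg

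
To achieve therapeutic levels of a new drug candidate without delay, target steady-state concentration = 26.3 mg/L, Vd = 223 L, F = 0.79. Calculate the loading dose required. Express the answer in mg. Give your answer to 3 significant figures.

7420 mg

LD = Css × Vd / F = 26.3 × 223 / 0.79 = 7424 mg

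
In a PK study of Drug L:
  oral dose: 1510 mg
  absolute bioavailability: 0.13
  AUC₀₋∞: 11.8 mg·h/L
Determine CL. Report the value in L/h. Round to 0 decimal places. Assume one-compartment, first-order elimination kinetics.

CL = F·Dose / AUC = 0.13 × 1510 / 11.8 = 16.64 L/h

17 L/h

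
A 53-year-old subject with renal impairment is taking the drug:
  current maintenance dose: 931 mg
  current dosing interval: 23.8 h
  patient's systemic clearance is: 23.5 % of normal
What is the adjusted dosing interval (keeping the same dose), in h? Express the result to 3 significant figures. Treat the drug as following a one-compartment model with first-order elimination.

101 h

To keep the same average steady-state level, dosing rate must scale with clearance.
CL ratio = 23.5 / 100 = 0.2350
New interval (same dose) = 23.8 / 0.2350 = 101.3 h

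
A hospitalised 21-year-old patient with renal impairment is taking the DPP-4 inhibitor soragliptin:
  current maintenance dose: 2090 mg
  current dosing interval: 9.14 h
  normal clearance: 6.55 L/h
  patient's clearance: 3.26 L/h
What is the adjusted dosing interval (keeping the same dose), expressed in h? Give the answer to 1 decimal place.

To keep the same average steady-state level, dosing rate must scale with clearance.
CL ratio = 3.26 / 6.55 = 0.4977
New interval (same dose) = 9.14 / 0.4977 = 18.36 h

18.4 h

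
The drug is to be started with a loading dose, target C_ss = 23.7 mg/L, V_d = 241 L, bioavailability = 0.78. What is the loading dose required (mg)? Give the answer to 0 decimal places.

LD = Css × Vd / F = 23.7 × 241 / 0.78 = 7323 mg

7323 mg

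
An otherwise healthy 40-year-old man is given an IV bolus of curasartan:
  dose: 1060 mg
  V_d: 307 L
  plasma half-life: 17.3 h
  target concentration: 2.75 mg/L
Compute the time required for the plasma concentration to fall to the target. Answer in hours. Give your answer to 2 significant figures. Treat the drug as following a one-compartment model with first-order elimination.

5.7 h

C₀ = Dose / Vd = 1060 / 307 = 3.453 mg/L
k = ln2 / t½ = 0.693147 / 17.3 = 0.04007 h⁻¹
t = ln(C₀ / C) / k = ln(3.453 / 2.75) / 0.04007
  = ln(1.256) / 0.04007 = 0.2279 / 0.04007 = 5.688 h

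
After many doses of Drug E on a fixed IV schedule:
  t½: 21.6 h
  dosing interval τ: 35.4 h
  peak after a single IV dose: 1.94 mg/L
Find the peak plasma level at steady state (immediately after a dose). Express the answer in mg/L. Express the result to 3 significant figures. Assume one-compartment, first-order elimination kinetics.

2.86 mg/L

k = ln2 / t½ = 0.693147 / 21.6 = 0.03209 h⁻¹
e^(−kτ) = e^(−0.03209 × 35.4) = 0.3211
Accumulation ratio R = 1 / (1 − e^(−kτ)) = 1 / (1 − 0.3211) = 1.473
Steady-state peak = C₀ × R = 1.94 × 1.473 = 2.858 mg/L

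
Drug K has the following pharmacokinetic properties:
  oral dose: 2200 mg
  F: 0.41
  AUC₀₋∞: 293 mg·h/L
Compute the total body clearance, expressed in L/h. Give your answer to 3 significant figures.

CL = F·Dose / AUC = 0.41 × 2200 / 293 = 3.078 L/h

3.08 L/h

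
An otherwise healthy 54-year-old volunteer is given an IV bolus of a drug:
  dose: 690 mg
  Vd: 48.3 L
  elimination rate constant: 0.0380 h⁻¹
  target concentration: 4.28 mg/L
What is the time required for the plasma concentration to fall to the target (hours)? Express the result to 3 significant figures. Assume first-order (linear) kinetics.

C₀ = Dose / Vd = 690.0 / 48.3 = 14.29 mg/L
t = ln(C₀ / C) / k = ln(14.29 / 4.28) / 0.03800
  = ln(3.339) / 0.03800 = 1.206 / 0.03800 = 31.74 h

31.7 h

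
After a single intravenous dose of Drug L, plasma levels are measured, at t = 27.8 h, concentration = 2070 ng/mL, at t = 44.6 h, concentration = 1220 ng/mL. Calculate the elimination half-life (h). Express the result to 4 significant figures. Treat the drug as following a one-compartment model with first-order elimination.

k = ln(C₁/C₂) / (t₂ − t₁) = ln(2070/1220) / (44.6 − 27.8)
  = 0.5287 / 16.80 = 0.03147 h⁻¹
t½ = ln2 / k = 0.693147 / 0.03147 = 22.03 h

22.03 h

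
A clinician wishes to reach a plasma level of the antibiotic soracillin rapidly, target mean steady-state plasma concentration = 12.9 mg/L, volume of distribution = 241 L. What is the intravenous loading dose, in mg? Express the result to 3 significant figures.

3110 mg

LD = Css × Vd = 12.9 × 241 = 3109 mg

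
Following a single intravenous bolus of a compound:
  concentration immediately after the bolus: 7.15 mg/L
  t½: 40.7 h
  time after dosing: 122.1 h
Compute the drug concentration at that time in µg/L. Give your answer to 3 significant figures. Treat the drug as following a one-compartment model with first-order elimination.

k = ln2 / t½ = 0.693147 / 40.7 = 0.01703 h⁻¹
t / t½ = 122.1 / 40.7 = 3 half-lives
C = C₀ × (1/2)^3 = 7.150 × 0.1250 = 0.8938 mg/L
Convert: 0.8938 mg/L × 1000 = 893.8 µg/L

894 µg/L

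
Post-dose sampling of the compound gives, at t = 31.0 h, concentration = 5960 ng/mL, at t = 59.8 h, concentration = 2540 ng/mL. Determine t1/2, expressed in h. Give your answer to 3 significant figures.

23.4 h

k = ln(C₁/C₂) / (t₂ − t₁) = ln(5960/2540) / (59.8 − 31.0)
  = 0.8529 / 28.80 = 0.02961 h⁻¹
t½ = ln2 / k = 0.693147 / 0.02961 = 23.41 h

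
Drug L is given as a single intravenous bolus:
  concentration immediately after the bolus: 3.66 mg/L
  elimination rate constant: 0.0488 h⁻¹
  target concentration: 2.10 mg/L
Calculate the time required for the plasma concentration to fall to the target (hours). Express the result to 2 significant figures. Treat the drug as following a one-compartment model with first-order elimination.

t = ln(C₀ / C) / k = ln(3.660 / 2.10) / 0.04880
  = ln(1.743) / 0.04880 = 0.5556 / 0.04880 = 11.39 h

11 h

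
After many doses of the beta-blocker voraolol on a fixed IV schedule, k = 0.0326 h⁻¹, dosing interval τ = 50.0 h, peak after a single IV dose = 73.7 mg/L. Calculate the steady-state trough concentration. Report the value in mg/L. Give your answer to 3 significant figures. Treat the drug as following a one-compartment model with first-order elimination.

e^(−kτ) = e^(−0.03260 × 50.0) = 0.1959
Accumulation ratio R = 1 / (1 − e^(−kτ)) = 1 / (1 − 0.1959) = 1.244
Steady-state trough = C₀ × R × e^(−kτ) = 73.7 × 1.244 × 0.1959 = 17.96 mg/L

18.0 mg/L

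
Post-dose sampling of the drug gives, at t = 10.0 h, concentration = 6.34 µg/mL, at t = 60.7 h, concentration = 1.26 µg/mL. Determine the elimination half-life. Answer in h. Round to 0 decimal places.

22 h

k = ln(C₁/C₂) / (t₂ − t₁) = ln(6.34/1.26) / (60.7 − 10.0)
  = 1.616 / 50.70 = 0.03187 h⁻¹
t½ = ln2 / k = 0.693147 / 0.03187 = 21.75 h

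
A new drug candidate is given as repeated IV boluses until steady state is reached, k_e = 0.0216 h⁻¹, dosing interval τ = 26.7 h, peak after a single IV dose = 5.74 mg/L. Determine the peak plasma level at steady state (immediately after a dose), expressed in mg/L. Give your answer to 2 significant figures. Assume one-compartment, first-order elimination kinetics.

e^(−kτ) = e^(−0.02160 × 26.7) = 0.5617
Accumulation ratio R = 1 / (1 − e^(−kτ)) = 1 / (1 − 0.5617) = 2.282
Steady-state peak = C₀ × R = 5.74 × 2.282 = 13.10 mg/L

13 mg/L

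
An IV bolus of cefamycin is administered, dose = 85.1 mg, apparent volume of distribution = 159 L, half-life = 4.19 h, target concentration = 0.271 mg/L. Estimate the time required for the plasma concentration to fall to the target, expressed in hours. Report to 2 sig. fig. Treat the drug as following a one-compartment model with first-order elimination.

4.1 h

C₀ = Dose / Vd = 85.10 / 159 = 0.5352 mg/L
k = ln2 / t½ = 0.693147 / 4.19 = 0.1654 h⁻¹
t = ln(C₀ / C) / k = ln(0.5352 / 0.271) / 0.1654
  = ln(1.975) / 0.1654 = 0.6806 / 0.1654 = 4.115 h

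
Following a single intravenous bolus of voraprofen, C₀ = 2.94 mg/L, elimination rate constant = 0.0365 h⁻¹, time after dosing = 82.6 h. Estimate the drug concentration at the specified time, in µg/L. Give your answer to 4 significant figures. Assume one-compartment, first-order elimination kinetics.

144.2 µg/L

C = C₀ · e^(−k·t) = 2.940 × e^(−0.03650 × 82.6)
  = 2.940 × 0.04905 = 0.1442 mg/L
Convert: 0.1442 mg/L × 1000 = 144.2 µg/L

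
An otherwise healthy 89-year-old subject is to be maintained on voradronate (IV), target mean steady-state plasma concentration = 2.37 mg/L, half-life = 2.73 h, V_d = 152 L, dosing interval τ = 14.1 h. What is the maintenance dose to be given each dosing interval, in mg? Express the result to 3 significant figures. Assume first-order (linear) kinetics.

1290 mg

k = ln2 / t½ = 0.693147 / 2.73 = 0.2539 h⁻¹
CL = k × Vd = 0.2539 × 152 = 38.59 L/h
At steady state, Dose/τ = Css × CL.
Dose = Css × CL × τ = 2.37 × 38.59 × 14.1 = 1290 mg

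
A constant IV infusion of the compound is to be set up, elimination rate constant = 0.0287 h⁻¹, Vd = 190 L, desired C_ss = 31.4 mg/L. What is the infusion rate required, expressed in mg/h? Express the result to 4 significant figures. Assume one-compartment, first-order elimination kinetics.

CL = k × Vd = 0.02870 × 190 = 5.453 L/h
At steady state, infusion rate R₀ = Css × CL = 31.4 × 5.453 = 171.2 mg/h

171.2 mg/h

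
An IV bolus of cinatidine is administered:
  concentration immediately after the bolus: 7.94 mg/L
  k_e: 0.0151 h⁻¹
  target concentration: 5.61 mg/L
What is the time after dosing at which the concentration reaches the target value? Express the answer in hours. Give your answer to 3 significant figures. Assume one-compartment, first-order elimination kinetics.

t = ln(C₀ / C) / k = ln(7.940 / 5.61) / 0.01510
  = ln(1.415) / 0.01510 = 0.3471 / 0.01510 = 22.99 h

23.0 h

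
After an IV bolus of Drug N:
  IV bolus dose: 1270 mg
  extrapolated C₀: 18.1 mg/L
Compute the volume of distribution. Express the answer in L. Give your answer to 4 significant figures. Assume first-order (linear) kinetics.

Vd = Dose / C₀ = 1270 / 18.1 = 70.17 L

70.17 L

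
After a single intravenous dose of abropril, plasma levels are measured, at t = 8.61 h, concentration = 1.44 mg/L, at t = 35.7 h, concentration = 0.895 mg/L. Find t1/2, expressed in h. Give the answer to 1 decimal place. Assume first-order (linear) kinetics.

39.5 h

k = ln(C₁/C₂) / (t₂ − t₁) = ln(1.44/0.895) / (35.7 − 8.61)
  = 0.4756 / 27.09 = 0.01756 h⁻¹
t½ = ln2 / k = 0.693147 / 0.01756 = 39.47 h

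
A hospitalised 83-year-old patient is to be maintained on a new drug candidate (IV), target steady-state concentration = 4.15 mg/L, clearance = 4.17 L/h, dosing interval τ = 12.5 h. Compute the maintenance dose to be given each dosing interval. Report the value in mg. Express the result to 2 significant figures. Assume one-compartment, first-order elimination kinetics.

At steady state, Dose/τ = Css × CL.
Dose = Css × CL × τ = 4.15 × 4.170 × 12.5 = 216.3 mg

220 mg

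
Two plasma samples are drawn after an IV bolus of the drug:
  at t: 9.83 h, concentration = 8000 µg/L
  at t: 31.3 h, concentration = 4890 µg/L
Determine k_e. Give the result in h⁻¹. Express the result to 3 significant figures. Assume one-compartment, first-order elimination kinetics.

0.0229 h⁻¹

k = ln(C₁/C₂) / (t₂ − t₁) = ln(8000/4890) / (31.3 − 9.83)
  = 0.4922 / 21.47 = 0.02293 h⁻¹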